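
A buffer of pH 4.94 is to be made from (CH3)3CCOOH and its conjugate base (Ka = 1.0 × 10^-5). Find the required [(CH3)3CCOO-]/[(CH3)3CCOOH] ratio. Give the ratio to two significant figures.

ratio = 0.87

pKa = -log(1.0 × 10^-5) = 5.000
pH = pKa + log(r) ⇒ log(r) = 4.94 − 5.000 = -0.060
r = [(CH3)3CCOO-]/[(CH3)3CCOOH] = 10^(-0.060) = 0.871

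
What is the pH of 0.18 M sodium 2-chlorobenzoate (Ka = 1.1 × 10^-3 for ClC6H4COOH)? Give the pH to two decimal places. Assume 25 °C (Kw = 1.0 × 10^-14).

pH = 8.11

ClC6H4COO- is the conjugate base of the weak acid ClC6H4COOH.
Kb = Kw/Ka = 1.0×10^-14 / 1.1 × 10^-3 = 9.09 × 10^-12
Kb = x²/(0.18 − x) = 9.09 × 10^-12
Assume x ≪ 0.18: x ≈ √(9.09 × 10^-12 × 0.18) = 1.28 × 10^-6 M
pOH = −log(1.28 × 10^-6) = 5.89; pH = 14.00 − 5.89 = 8.11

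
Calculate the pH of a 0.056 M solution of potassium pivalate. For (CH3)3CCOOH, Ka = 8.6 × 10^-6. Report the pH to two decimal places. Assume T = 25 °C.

pH = 8.91

(CH3)3CCOO- is the conjugate base of the weak acid (CH3)3CCOOH.
Kb = Kw/Ka = 1.0×10^-14 / 8.6 × 10^-6 = 1.16 × 10^-9
Kb = [OH-]²/(0.056 − [OH-]) = 1.16 × 10^-9
Assume [OH-] ≪ 0.056: [OH-] ≈ √(1.16 × 10^-9 × 0.056) = 8.06 × 10^-6 M
Check: 0.014% ionized — well under 5%, approximation valid.
pOH = 5.09, so pH = 14.00 − pOH = 8.91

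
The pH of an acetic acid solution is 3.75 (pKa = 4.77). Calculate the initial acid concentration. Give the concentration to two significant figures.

[H+] = 10^(-3.75) = 1.78 × 10^-4 M = x
Ka = 10^(−4.77) = 1.70 × 10^-5
Ka = x²/(C₀ − x) ⇒ C₀ = x + x²/Ka
C₀ = 1.78 × 10^-4 + (1.78 × 10^-4)²/(1.70 × 10^-5) = 2.04 × 10^-3 M

C₀ = 2.0 × 10^-3 M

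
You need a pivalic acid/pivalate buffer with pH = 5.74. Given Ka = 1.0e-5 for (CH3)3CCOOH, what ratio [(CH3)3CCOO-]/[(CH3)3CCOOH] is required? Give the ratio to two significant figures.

ratio = 5.5

pKa = -log(1.0 × 10^-5) = 5.000
pH = pKa + log(r) ⇒ log(r) = 5.74 − 5.000 = +0.740
r = [(CH3)3CCOO-]/[(CH3)3CCOOH] = 10^(+0.740) = 5.5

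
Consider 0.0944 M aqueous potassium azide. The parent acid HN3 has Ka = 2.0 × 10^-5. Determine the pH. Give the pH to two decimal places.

pH = 8.84

N3- is the conjugate base of the weak acid HN3.
Kb = Kw/Ka = 1.0×10^-14 / 2.0 × 10^-5 = 5.00 × 10^-10
Let x = [OH-] at equilibrium. Kb = x²/(0.0944 − x).
Assume x ≪ 0.0944: x ≈ √(5.00 × 10^-10 × 0.0944) = 6.87 × 10^-6 M
(x/C₀ = 0.0073% < 5%, so the approximation holds.)
pOH = −log(6.87 × 10^-6) = 5.16; pH = 14.00 − 5.16 = 8.84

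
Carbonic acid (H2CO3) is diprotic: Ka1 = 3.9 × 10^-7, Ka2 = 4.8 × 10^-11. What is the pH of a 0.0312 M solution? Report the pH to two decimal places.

pH = 3.96

Since Ka1 ≫ Ka2, the first ionization dominates [H+].
Ka1 = x²/(0.0312 − x) = 3.9 × 10^-7
x ≈ √(3.9 × 10^-7 × 0.0312) = 1.10 × 10^-4 M
pH = −log(1.10 × 10^-4) = 3.96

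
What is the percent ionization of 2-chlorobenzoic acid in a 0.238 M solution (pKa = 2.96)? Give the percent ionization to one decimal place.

ClC6H4COOH ⇌ ClC6H4COO- + H+; let x = [H+] at equilibrium.
Ka = 10^(−2.96) = 1.10 × 10^-3
Solve x² + 0.0011x − 0.000262 = 0 → x = 1.56 × 10^-2 M
% ionization = x/C₀ × 100% = 1.56 × 10^-2/0.238 × 100% = 6.6%

6.6%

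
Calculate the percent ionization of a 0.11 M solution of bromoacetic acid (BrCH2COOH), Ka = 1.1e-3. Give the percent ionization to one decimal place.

9.5%

BrCH2COOH ⇌ BrCH2COO- + H+; let x = [H+] at equilibrium.
Solve x² + 0.0011x − 0.000121 = 0 → x = 1.05 × 10^-2 M
Fraction ionized = 1.05 × 10^-2 / 0.11 = 0.0955 → 9.5%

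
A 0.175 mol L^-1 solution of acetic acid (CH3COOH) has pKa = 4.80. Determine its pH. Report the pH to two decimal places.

pH = 2.78

CH3COOH ⇌ CH3COO- + H+
Ka = 10^(−4.80) = 1.58 × 10^-5
Ka = [H+]²/(0.175 − [H+]) = 1.58 × 10^-5
Since Ka ≪ C₀, [H+] ≈ √(Ka·C₀) = 1.66 × 10^-3 M.
pH = −log(1.66 × 10^-3) = 2.78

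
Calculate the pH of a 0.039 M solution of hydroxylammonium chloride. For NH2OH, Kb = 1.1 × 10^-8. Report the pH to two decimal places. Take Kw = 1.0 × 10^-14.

NH3OH+ is the conjugate acid of the weak base NH2OH.
Ka = Kw/Kb = 1.0×10^-14 / 1.1 × 10^-8 = 9.09 × 10^-7
Ka = x²/(0.039 − x) = 9.09 × 10^-7
Neglecting x in the denominator: x = √(9.09 × 10^-7 × 0.039) = 1.88 × 10^-4 M
pH = −log(1.88 × 10^-4) = 3.73

pH = 3.73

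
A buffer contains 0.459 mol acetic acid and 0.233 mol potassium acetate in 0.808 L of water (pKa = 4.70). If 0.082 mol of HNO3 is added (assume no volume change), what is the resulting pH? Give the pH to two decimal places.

pH = 4.15

Added H+ converts CH3COO- to CH3COOH: CH3COOH → 0.541 mol, CH3COO- → 0.151 mol.
Henderson–Hasselbalch with mole ratio 0.151/0.541: pH = 4.70 + (-0.554)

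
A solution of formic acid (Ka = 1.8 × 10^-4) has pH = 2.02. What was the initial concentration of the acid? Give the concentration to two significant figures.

[H+] = 10^(-2.02) = 9.55 × 10^-3 M = x
Ka = x²/(C₀ − x) ⇒ C₀ = x + x²/Ka
C₀ = 9.55 × 10^-3 + (9.55 × 10^-3)²/(1.8 × 10^-4) = 5.16 × 10^-1 M

C₀ = 5.2 × 10^-1 M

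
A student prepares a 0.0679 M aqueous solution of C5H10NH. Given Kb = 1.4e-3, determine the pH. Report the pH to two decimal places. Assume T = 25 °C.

pH = 11.96

C5H10NH + H2O ⇌ C5H10NH2+ + OH-
From the ICE table, Kb = x²/(0.0679 − x) = 1.4 × 10^-3.
x is not negligible relative to C₀; solve x² + 0.0014·x − 9.51e-05 = 0.
x = [−0.0014 + √(0.0014² + 0.00038)]/2 = 9.07 × 10^-3 M
pOH = 2.04, so pH = 14.00 − pOH = 11.96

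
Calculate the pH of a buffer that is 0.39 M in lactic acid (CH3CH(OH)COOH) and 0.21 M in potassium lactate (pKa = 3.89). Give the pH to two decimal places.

pH = 3.62

Using pH = pKa + log([base]/[acid]) with [base]/[acid] = 0.21/0.39:
pH = 3.89 + (-0.269) = 3.62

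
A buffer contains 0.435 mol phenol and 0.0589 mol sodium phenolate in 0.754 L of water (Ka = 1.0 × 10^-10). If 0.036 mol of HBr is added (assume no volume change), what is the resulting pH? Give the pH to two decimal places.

Added H+ converts C6H5O- to C6H5OH: C6H5OH → 0.471 mol, C6H5O- → 0.0229 mol.
pKa = −log(1.0 × 10^-10) = 10.000
pH = pKa + log(n_C6H5O-/n_C6H5OH) = 10.000 + log(0.0229/0.471) = 10.000 + (-1.313)

pH = 8.69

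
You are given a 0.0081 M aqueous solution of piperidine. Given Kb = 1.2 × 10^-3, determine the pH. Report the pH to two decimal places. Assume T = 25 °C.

C5H10NH + H2O ⇌ C5H10NH2+ + OH-
From the ICE table, Kb = x²/(0.0081 − x) = 1.2 × 10^-3.
x is not negligible relative to C₀; solve x² + 0.0012·x − 9.72e-06 = 0.
x = [−0.0012 + √(0.0012² + 3.89e-05)]/2 = 2.57 × 10^-3 M
pOH = 2.59, so pH = 14.00 − pOH = 11.41

pH = 11.41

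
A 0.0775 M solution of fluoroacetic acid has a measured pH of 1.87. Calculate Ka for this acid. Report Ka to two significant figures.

[H+] = 10^(-1.87) = 1.35 × 10^-2 M
At equilibrium [HA] = 0.0775 − 1.35 × 10^-2 = 6.40 × 10^-2 M
Ka = [H+][A-]/[HA] = (1.35 × 10^-2)² / 6.40 × 10^-2 = 2.8 × 10^-3

Ka = 2.8 × 10^-3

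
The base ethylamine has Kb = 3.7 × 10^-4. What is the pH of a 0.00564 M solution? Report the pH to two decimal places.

pH = 11.10

C2H5NH2 + H2O ⇌ C2H5NH3+ + OH-
From the ICE table, Kb = [OH-]²/(0.00564 − [OH-]) = 3.7 × 10^-4.
[OH-] is not negligible relative to C₀; solve [OH-]² + 0.00037·[OH-] − 2.09e-06 = 0.
[OH-] = (−Kb + √(Kb² + 4·Kb·C₀))/2 = 1.27 × 10^-3 M
pOH = 2.90, so pH = 14.00 − pOH = 11.10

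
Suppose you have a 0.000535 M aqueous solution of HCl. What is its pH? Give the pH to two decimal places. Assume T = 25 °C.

HCl is a strong acid and dissociates completely, so [H+] = 0.000535 M.
pH = -log(0.000535) = 3.27

pH = 3.27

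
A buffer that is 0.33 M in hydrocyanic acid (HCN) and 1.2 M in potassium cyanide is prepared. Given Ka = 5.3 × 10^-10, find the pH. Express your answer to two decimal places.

pH = 9.84

pKa = −log(5.3 × 10^-10) = 9.276
Henderson–Hasselbalch: pH = pKa + log([CN-]/[HCN]) = 9.276 + log(1.2/0.33)
pH = 9.276 + (+0.561) = 9.84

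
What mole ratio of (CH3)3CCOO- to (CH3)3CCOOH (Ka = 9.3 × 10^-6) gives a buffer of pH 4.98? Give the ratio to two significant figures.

ratio = 0.89

pKa = -log(9.3 × 10^-6) = 5.032
pH = pKa + log(r) ⇒ log(r) = 4.98 − 5.032 = -0.052
r = [(CH3)3CCOO-]/[(CH3)3CCOOH] = 10^(-0.052) = 0.887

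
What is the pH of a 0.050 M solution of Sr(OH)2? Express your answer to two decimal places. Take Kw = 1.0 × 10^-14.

pH = 13.00

Sr(OH)2 is a strong base (each formula unit releases 2 OH-); [OH-] = 0.1 M.
pOH = -log(0.1) = 1.00
pH = 14.00 - 1.00 = 13.00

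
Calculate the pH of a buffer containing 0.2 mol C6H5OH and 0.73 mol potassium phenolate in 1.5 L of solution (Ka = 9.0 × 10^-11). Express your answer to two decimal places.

pH = 10.61

pKa = −log(9.0 × 10^-11) = 10.046
pH = pKa + log([A⁻]/[HA]) = 10.046 + log(0.73/0.2)
pH = 10.046 + (+0.562) = 10.61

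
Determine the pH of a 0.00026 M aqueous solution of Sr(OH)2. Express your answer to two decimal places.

pH = 10.72

Sr(OH)2 is a strong base (each formula unit releases 2 OH-); [OH-] = 0.00052 M.
pOH = -log(0.00052) = 3.28
pH = 14.00 - 3.28 = 10.72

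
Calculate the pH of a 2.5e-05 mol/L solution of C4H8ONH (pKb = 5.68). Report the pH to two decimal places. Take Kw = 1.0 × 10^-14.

C4H8ONH + H2O ⇌ C4H8ONH2+ + OH-
Kb = 10^(−5.68) = 2.09 × 10^-6
Let x = [OH-] at equilibrium. Kb = x²/(2.5e-05 − x).
x is not negligible relative to C₀; solve x² + 2.09e-06·x − 5.23e-11 = 0.
x = [−2.09e-06 + √(2.09e-06² + 2.09e-10)]/2 = 6.26 × 10^-6 M
pOH = 5.20, so pH = 14.00 − pOH = 8.80

pH = 8.80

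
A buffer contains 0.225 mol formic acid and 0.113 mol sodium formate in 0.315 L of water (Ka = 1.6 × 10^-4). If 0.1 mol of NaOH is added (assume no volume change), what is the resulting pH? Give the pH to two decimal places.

pH = 4.03

After neutralization: n(HCOOH) = 0.125 mol, n(HCOO-) = 0.213 mol.
pKa = −log(1.6 × 10^-4) = 3.796
pH = pKa + log(n_HCOO-/n_HCOOH) = 3.796 + log(0.213/0.125) = 3.796 + (+0.231)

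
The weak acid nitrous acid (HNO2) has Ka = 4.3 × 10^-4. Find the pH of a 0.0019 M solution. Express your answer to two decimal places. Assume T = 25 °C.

pH = 3.15

HNO2 ⇌ NO2- + H+
Ka = x²/(0.0019 − x) = 4.3 × 10^-4
Here C₀/Ka ≈ 4.42, so the small-x approximation fails. Use the quadratic:
x = (−Ka + √(Ka² + 4·Ka·C₀))/2 = 7.14 × 10^-4 M
pH = −log[H+] = −log(7.14 × 10^-4) = 3.15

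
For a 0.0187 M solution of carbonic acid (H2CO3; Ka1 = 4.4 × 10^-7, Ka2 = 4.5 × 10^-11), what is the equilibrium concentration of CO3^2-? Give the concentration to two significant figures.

First ionization gives [H+] ≈ [HCO3-] = 9.07 × 10^-5 M.
Second step: Ka2 = [H+][CO3^2-]/[HCO3-] ≈ [CO3^2-] (since [H+] ≈ [HCO3-]).
So [CO3^2-] ≈ Ka2.

4.5 × 10^-11 M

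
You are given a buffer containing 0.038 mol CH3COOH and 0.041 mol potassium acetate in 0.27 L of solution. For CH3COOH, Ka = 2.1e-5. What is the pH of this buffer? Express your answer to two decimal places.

pKa = −log(2.1 × 10^-5) = 4.678
Henderson–Hasselbalch: pH = pKa + log([CH3COO-]/[CH3COOH]) = 4.678 + log(0.041/0.038)
pH = 4.678 + (+0.033) = 4.71

pH = 4.71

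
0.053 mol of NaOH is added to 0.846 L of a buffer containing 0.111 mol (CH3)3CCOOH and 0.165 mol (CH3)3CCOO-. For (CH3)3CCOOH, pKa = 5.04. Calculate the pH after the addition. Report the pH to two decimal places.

pH = 5.62

OH- converts (CH3)3CCOOH to (CH3)3CCOO-: (CH3)3CCOOH → 0.058 mol, (CH3)3CCOO- → 0.218 mol.
pH = pKa + log([A⁻]/[HA]) = 5.04 + log(0.218/0.058) = 5.04 +0.575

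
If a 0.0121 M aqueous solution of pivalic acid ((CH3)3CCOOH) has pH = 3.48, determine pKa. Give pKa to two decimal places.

[H+] = 10^(-3.48) = 3.31 × 10^-4 M
At equilibrium [HA] = 0.0121 − 3.31 × 10^-4 = 1.18 × 10^-2 M
Ka = [H+][A-]/[HA] = (3.31 × 10^-4)² / 1.18 × 10^-2 = 9.28 × 10^-6
pKa = -log(9.28 × 10^-6) = 5.03

pKa = 5.03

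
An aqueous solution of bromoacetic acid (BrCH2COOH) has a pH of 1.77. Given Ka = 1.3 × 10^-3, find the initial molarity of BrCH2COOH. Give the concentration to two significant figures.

[H+] = 10^(-1.77) = 1.70 × 10^-2 M = x
Ka = x²/(C₀ − x) ⇒ C₀ = x + x²/Ka
C₀ = 1.70 × 10^-2 + (1.70 × 10^-2)²/(1.3 × 10^-3) = 2.39 × 10^-1 M

C₀ = 2.4 × 10^-1 M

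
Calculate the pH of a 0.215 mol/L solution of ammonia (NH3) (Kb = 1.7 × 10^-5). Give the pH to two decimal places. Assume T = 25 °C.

NH3 + H2O ⇌ NH4+ + OH-
From the ICE table, Kb = [OH-]²/(0.215 − [OH-]) = 1.7 × 10^-5.
Neglecting [OH-] in the denominator: [OH-] = √(1.7 × 10^-5 × 0.215) = 1.91 × 10^-3 M
pOH = 2.72, so pH = 14.00 − pOH = 11.28

pH = 11.28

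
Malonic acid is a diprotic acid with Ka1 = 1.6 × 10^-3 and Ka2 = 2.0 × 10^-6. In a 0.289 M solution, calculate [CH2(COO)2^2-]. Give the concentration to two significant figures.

2.0 × 10^-6 M

First ionization gives [H+] ≈ [CH2(COOH)COO-] = 2.07 × 10^-2 M.
Second step: Ka2 = [H+][CH2(COO)2^2-]/[CH2(COOH)COO-] ≈ [CH2(COO)2^2-] (since [H+] ≈ [CH2(COOH)COO-]).
So [CH2(COO)2^2-] ≈ Ka2.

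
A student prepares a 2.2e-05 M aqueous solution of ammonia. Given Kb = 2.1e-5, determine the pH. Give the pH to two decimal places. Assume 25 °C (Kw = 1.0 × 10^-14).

pH = 9.13

NH3 + H2O ⇌ NH4+ + OH-
Kb = [OH-]²/(2.2e-05 − [OH-]) = 2.1 × 10^-5
Here C₀/Kb ≈ 1.05, so the small-[OH-] approximation fails. Use the quadratic:
[OH-] = [−2.1e-05 + √(2.1e-05² + 1.85e-09)]/2 = 1.34 × 10^-5 M
pOH = −log(1.34 × 10^-5) = 4.87; pH = 14.00 − 4.87 = 9.13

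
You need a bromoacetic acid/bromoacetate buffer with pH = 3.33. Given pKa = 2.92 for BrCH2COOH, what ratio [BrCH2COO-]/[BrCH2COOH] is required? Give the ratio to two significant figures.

ratio = 2.6

pH = pKa + log(r) ⇒ log(r) = 3.33 − 2.92 = +0.41
r = [BrCH2COO-]/[BrCH2COOH] = 10^(+0.41) = 2.57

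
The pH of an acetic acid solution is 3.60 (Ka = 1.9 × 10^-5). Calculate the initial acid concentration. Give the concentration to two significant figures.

[H+] = 10^(-3.60) = 2.51 × 10^-4 M = x
Ka = x²/(C₀ − x) ⇒ C₀ = x + x²/Ka
C₀ = 2.51 × 10^-4 + (2.51 × 10^-4)²/(1.9 × 10^-5) = 3.57 × 10^-3 M

C₀ = 3.6 × 10^-3 M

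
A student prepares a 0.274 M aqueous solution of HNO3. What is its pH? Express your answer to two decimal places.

pH = 0.56

HNO3 is a strong acid and dissociates completely, so [H+] = 0.274 M.
pH = -log(0.274) = 0.56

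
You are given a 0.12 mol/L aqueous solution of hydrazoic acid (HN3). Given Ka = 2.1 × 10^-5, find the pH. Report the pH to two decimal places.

HN3 ⇌ N3- + H+
From the ICE table, Ka = [H+]²/(0.12 − [H+]) = 2.1 × 10^-5.
Assume [H+] ≪ 0.12: [H+] ≈ √(2.1 × 10^-5 × 0.12) = 1.59 × 10^-3 M
pH = −log[H+] = −log(1.59 × 10^-3) = 2.80

pH = 2.80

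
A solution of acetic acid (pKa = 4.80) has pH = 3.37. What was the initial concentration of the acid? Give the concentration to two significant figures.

C₀ = 1.2 × 10^-2 M

[H+] = 10^(-3.37) = 4.27 × 10^-4 M = x
Ka = 10^(−4.80) = 1.58 × 10^-5
Ka = x²/(C₀ − x) ⇒ C₀ = x + x²/Ka
C₀ = 4.27 × 10^-4 + (4.27 × 10^-4)²/(1.58 × 10^-5) = 1.20 × 10^-2 M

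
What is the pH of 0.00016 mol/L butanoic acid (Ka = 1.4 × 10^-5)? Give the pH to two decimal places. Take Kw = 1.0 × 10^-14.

pH = 4.39

CH3(CH2)2COOH ⇌ CH3(CH2)2COO- + H+
From the ICE table, Ka = [H+]²/(0.00016 − [H+]) = 1.4 × 10^-5.
Here C₀/Ka ≈ 11.4, so the small-[H+] approximation fails. Use the quadratic:
[H+] = [−1.4e-05 + √(1.4e-05² + 8.96e-09)]/2 = 4.08 × 10^-5 M
pH = −log[H+] = −log(4.08 × 10^-5) = 4.39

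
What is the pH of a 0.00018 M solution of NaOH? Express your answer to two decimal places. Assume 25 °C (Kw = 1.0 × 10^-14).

pH = 10.26

NaOH is a strong base; [OH-] = 0.00018 M.
pOH = -log(0.00018) = 3.74
pH = 14.00 - 3.74 = 10.26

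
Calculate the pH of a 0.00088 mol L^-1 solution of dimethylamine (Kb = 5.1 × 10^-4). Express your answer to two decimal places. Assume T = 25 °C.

pH = 10.66

(CH3)2NH + H2O ⇌ (CH3)2NH2+ + OH-
Kb = [OH-]²/(0.00088 − [OH-]) = 5.1 × 10^-4
The 5% rule fails; solving [OH-]² + Kb·[OH-] − Kb·C₀ = 0 exactly:
[OH-] = [−0.00051 + √(0.00051² + 1.8e-06)]/2 = 4.62 × 10^-4 M
pOH = 3.34, so pH = 14.00 − pOH = 10.66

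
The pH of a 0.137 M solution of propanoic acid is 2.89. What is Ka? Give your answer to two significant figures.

Ka = 1.2 × 10^-5

[H+] = 10^(-2.89) = 1.29 × 10^-3 M
At equilibrium [HA] = 0.137 − 1.29 × 10^-3 = 1.36 × 10^-1 M
Ka = [H+][A-]/[HA] = (1.29 × 10^-3)² / 1.36 × 10^-1 = 1.2 × 10^-5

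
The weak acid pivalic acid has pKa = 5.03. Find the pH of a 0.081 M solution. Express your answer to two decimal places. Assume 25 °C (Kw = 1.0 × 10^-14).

(CH3)3CCOOH ⇌ (CH3)3CCOO- + H+
Ka = 10^(−5.03) = 9.33 × 10^-6
Ka = [H+]²/(0.081 − [H+]) = 9.33 × 10^-6
Since Ka ≪ C₀, [H+] ≈ √(Ka·C₀) = 8.69 × 10^-4 M.
pH = −log(8.69 × 10^-4) = 3.06

pH = 3.06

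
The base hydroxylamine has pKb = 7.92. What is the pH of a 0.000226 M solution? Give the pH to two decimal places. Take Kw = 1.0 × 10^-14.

NH2OH + H2O ⇌ NH3OH+ + OH-
Kb = 10^(−7.92) = 1.20 × 10^-8
Let x = [OH-] at equilibrium. Kb = x²/(0.000226 − x).
Since Kb ≪ C₀, x ≈ √(Kb·C₀) = 1.65 × 10^-6 M.
(x/C₀ = 0.73% < 5%, so the approximation holds.)
pOH = 5.78, so pH = 14.00 − pOH = 8.22

pH = 8.22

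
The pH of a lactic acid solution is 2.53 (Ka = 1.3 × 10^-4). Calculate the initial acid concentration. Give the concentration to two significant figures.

C₀ = 7.0 × 10^-2 M

[H+] = 10^(-2.53) = 2.95 × 10^-3 M = x
Ka = x²/(C₀ − x) ⇒ C₀ = x + x²/Ka
C₀ = 2.95 × 10^-3 + (2.95 × 10^-3)²/(1.3 × 10^-4) = 6.99 × 10^-2 M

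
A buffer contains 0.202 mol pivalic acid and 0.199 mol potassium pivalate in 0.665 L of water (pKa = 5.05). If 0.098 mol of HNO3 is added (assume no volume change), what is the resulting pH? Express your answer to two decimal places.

Added H+ converts (CH3)3CCOO- to (CH3)3CCOOH: (CH3)3CCOOH → 0.3 mol, (CH3)3CCOO- → 0.101 mol.
pH = pKa + log([A⁻]/[HA]) = 5.05 + log(0.101/0.3) = 5.05 -0.473

pH = 4.58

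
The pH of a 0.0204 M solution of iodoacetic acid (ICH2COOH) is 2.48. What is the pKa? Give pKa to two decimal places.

[H+] = 10^(-2.48) = 3.31 × 10^-3 M
At equilibrium [HA] = 0.0204 − 3.31 × 10^-3 = 1.71 × 10^-2 M
Ka = [H+][A-]/[HA] = (3.31 × 10^-3)² / 1.71 × 10^-2 = 6.41 × 10^-4
pKa = -log(6.41 × 10^-4) = 3.19

pKa = 3.19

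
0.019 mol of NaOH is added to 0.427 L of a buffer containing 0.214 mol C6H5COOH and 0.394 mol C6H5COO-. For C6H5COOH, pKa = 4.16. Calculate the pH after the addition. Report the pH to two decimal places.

pH = 4.49

After neutralization: n(C6H5COOH) = 0.195 mol, n(C6H5COO-) = 0.413 mol.
pH = pKa + log(n_C6H5COO-/n_C6H5COOH) = 4.16 + log(0.413/0.195) = 4.16 + (+0.326)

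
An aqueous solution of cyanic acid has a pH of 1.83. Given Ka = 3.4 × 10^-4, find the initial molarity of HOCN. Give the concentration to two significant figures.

[H+] = 10^(-1.83) = 1.48 × 10^-2 M = x
Ka = x²/(C₀ − x) ⇒ C₀ = x + x²/Ka
C₀ = 1.48 × 10^-2 + (1.48 × 10^-2)²/(3.4 × 10^-4) = 6.59 × 10^-1 M

C₀ = 6.6 × 10^-1 M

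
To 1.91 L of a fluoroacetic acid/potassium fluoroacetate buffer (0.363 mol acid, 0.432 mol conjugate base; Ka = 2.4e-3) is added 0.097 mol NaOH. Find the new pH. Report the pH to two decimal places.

After neutralization: n(FCH2COOH) = 0.266 mol, n(FCH2COO-) = 0.529 mol.
pKa = −log(2.4 × 10^-3) = 2.620
pH = pKa + log([A⁻]/[HA]) = 2.620 + log(0.529/0.266) = 2.620 +0.299

pH = 2.92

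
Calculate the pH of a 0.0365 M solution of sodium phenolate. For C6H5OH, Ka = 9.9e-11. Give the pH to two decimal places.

pH = 11.27

C6H5O- is the conjugate base of the weak acid C6H5OH.
Kb = Kw/Ka = 1.0×10^-14 / 9.9 × 10^-11 = 1.01 × 10^-4
Kb = [OH-]²/(0.0365 − [OH-]) = 1.01 × 10^-4
Here C₀/Kb ≈ 361, so the small-[OH-] approximation fails. Use the quadratic:
[OH-] = (−Kb + √(Kb² + 4·Kb·C₀))/2 = 1.87 × 10^-3 M
pOH = 2.73, so pH = 14.00 − pOH = 11.27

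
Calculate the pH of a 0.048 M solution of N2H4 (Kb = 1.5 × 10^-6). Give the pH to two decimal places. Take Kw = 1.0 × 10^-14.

pH = 10.43

N2H4 + H2O ⇌ N2H5+ + OH-
Kb = x²/(0.048 − x) = 1.5 × 10^-6
Neglecting x in the denominator: x = √(1.5 × 10^-6 × 0.048) = 2.68 × 10^-4 M
(x/C₀ = 0.56% < 5%, so the approximation holds.)
pOH = −log(2.68 × 10^-4) = 3.57; pH = 14.00 − 3.57 = 10.43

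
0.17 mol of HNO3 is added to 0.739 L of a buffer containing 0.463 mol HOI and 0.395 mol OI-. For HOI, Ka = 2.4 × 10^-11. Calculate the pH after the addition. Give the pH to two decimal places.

pH = 10.17

Added H+ converts OI- to HOI: HOI → 0.633 mol, OI- → 0.225 mol.
pKa = −log(2.4 × 10^-11) = 10.620
Henderson–Hasselbalch with mole ratio 0.225/0.633: pH = 10.620 + (-0.449)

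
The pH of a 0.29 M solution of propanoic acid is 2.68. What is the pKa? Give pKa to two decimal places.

[H+] = 10^(-2.68) = 2.09 × 10^-3 M
At equilibrium [HA] = 0.29 − 2.09 × 10^-3 = 2.88 × 10^-1 M
Ka = [H+][A-]/[HA] = (2.09 × 10^-3)² / 2.88 × 10^-1 = 1.52 × 10^-5
pKa = -log(1.52 × 10^-5) = 4.82

pKa = 4.82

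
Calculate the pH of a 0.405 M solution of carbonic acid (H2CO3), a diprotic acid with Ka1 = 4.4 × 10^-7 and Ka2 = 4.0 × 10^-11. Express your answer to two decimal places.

pH = 3.37

Ka1 ≫ Ka2, so treat the first dissociation as the only significant source of H+.
Ka1 = x²/(0.405 − x) = 4.4 × 10^-7
x ≈ √(4.4 × 10^-7 × 0.405) = 4.22 × 10^-4 M
pH = −log(4.22 × 10^-4) = 3.37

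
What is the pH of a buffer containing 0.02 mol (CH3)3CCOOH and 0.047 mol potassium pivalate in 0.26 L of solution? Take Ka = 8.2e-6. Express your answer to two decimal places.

pKa = −log(8.2 × 10^-6) = 5.086
Henderson–Hasselbalch: pH = pKa + log([(CH3)3CCOO-]/[(CH3)3CCOOH]) = 5.086 + log(0.047/0.02)
pH = 5.086 + (+0.371) = 5.46

pH = 5.46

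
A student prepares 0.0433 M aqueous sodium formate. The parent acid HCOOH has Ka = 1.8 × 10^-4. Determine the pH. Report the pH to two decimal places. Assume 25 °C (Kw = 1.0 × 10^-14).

HCOO- is the conjugate base of the weak acid HCOOH.
Kb = Kw/Ka = 1.0×10^-14 / 1.8 × 10^-4 = 5.56 × 10^-11
Kb = x²/(0.0433 − x) = 5.56 × 10^-11
Assume x ≪ 0.0433: x ≈ √(5.56 × 10^-11 × 0.0433) = 1.55 × 10^-6 M
(x/C₀ = 0.0036% < 5%, so the approximation holds.)
pOH = 5.81, so pH = 14.00 − pOH = 8.19

pH = 8.19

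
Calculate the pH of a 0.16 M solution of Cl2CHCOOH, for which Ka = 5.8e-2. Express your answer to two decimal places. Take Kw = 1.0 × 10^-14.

pH = 1.15

Cl2CHCOOH ⇌ Cl2CHCOO- + H+
Let x = [H+] at equilibrium. Ka = x²/(0.16 − x).
Here C₀/Ka ≈ 2.76, so the small-x approximation fails. Use the quadratic:
x = (−Ka + √(Ka² + 4·Ka·C₀))/2 = 7.16 × 10^-2 M
pH = −log[H+] = −log(7.16 × 10^-2) = 1.15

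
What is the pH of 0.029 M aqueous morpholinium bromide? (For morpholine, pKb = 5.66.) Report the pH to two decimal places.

pH = 4.94

C4H8ONH2+ is the conjugate acid of the weak base C4H8ONH.
Kb = 10^(−5.66) = 2.19 × 10^-6
Ka = Kw/Kb = 1.0×10^-14 / 2.19 × 10^-6 = 4.57 × 10^-9
From the ICE table, Ka = x²/(0.029 − x) = 4.57 × 10^-9.
Assume x ≪ 0.029: x ≈ √(4.57 × 10^-9 × 0.029) = 1.15 × 10^-5 M
Check: 0.04% ionized — well under 5%, approximation valid.
pH = −log[H+] = −log(1.15 × 10^-5) = 4.94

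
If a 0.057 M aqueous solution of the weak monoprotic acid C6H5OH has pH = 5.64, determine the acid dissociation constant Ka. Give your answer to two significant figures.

Ka = 9.2 × 10^-11

[H+] = 10^(-5.64) = 2.29 × 10^-6 M
At equilibrium [HA] = 0.057 − 2.29 × 10^-6 = 5.70 × 10^-2 M
Ka = [H+][A-]/[HA] = (2.29 × 10^-6)² / 5.70 × 10^-2 = 9.2 × 10^-11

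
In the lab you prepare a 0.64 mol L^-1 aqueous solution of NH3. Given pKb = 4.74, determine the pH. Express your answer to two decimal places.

pH = 11.53

NH3 + H2O ⇌ NH4+ + OH-
Kb = 10^(−4.74) = 1.82 × 10^-5
From the ICE table, Kb = [OH-]²/(0.64 − [OH-]) = 1.82 × 10^-5.
Neglecting [OH-] in the denominator: [OH-] = √(1.82 × 10^-5 × 0.64) = 3.41 × 10^-3 M
Check: 0.53% ionized — well under 5%, approximation valid.
pOH = 2.47, so pH = 14.00 − pOH = 11.53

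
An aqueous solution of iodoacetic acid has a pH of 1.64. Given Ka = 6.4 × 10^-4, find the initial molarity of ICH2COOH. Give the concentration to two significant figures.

C₀ = 8.4 × 10^-1 M

[H+] = 10^(-1.64) = 2.29 × 10^-2 M = x
Ka = x²/(C₀ − x) ⇒ C₀ = x + x²/Ka
C₀ = 2.29 × 10^-2 + (2.29 × 10^-2)²/(6.4 × 10^-4) = 8.42 × 10^-1 M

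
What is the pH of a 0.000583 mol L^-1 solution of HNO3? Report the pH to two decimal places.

HNO3 is a strong acid and dissociates completely, so [H+] = 0.000583 M.
pH = -log(0.000583) = 3.23

pH = 3.23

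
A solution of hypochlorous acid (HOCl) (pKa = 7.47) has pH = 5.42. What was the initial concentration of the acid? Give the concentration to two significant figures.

C₀ = 4.3 × 10^-4 M

[H+] = 10^(-5.42) = 3.80 × 10^-6 M = x
Ka = 10^(−7.47) = 3.39 × 10^-8
Ka = x²/(C₀ − x) ⇒ C₀ = x + x²/Ka
C₀ = 3.80 × 10^-6 + (3.80 × 10^-6)²/(3.39 × 10^-8) = 4.30 × 10^-4 M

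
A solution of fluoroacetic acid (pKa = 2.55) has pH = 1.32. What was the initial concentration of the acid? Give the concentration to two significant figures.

C₀ = 8.6 × 10^-1 M

[H+] = 10^(-1.32) = 4.79 × 10^-2 M = x
Ka = 10^(−2.55) = 2.82 × 10^-3
Ka = x²/(C₀ − x) ⇒ C₀ = x + x²/Ka
C₀ = 4.79 × 10^-2 + (4.79 × 10^-2)²/(2.82 × 10^-3) = 8.62 × 10^-1 M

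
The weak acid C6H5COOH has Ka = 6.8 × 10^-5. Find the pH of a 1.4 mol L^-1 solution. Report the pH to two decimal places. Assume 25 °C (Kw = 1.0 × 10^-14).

pH = 2.01

C6H5COOH ⇌ C6H5COO- + H+
Ka = x²/(1.4 − x) = 6.8 × 10^-5
Since Ka ≪ C₀, x ≈ √(Ka·C₀) = 9.76 × 10^-3 M.
pH = −log[H+] = −log(9.76 × 10^-3) = 2.01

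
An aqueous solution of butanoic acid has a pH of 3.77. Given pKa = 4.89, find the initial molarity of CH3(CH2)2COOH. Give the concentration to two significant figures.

C₀ = 2.4 × 10^-3 M

[H+] = 10^(-3.77) = 1.70 × 10^-4 M = x
Ka = 10^(−4.89) = 1.29 × 10^-5
Ka = x²/(C₀ − x) ⇒ C₀ = x + x²/Ka
C₀ = 1.70 × 10^-4 + (1.70 × 10^-4)²/(1.29 × 10^-5) = 2.41 × 10^-3 M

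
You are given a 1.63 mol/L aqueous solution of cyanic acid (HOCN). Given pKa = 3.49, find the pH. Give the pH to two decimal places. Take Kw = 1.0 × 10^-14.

pH = 1.64

HOCN ⇌ OCN- + H+
Ka = 10^(−3.49) = 3.24 × 10^-4
From the ICE table, Ka = [H+]²/(1.63 − [H+]) = 3.24 × 10^-4.
Neglecting [H+] in the denominator: [H+] = √(3.24 × 10^-4 × 1.63) = 2.30 × 10^-2 M
pH = −log[H+] = −log(2.30 × 10^-2) = 1.64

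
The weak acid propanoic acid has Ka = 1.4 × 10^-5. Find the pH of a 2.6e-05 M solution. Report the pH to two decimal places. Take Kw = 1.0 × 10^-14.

CH3CH2COOH ⇌ CH3CH2COO- + H+
From the ICE table, Ka = [H+]²/(2.6e-05 − [H+]) = 1.4 × 10^-5.
[H+] is not negligible relative to C₀; solve [H+]² + 1.4e-05·[H+] − 3.64e-10 = 0.
[H+] = (−Ka + √(Ka² + 4·Ka·C₀))/2 = 1.33 × 10^-5 M
pH = −log[H+] = −log(1.33 × 10^-5) = 4.88

pH = 4.88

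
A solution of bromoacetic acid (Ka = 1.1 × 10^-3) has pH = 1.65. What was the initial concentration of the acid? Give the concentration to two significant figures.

C₀ = 4.8 × 10^-1 M

[H+] = 10^(-1.65) = 2.24 × 10^-2 M = x
Ka = x²/(C₀ − x) ⇒ C₀ = x + x²/Ka
C₀ = 2.24 × 10^-2 + (2.24 × 10^-2)²/(1.1 × 10^-3) = 4.79 × 10^-1 M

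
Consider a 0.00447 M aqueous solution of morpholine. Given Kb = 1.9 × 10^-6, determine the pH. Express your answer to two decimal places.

pH = 9.96

C4H8ONH + H2O ⇌ C4H8ONH2+ + OH-
From the ICE table, Kb = [OH-]²/(0.00447 − [OH-]) = 1.9 × 10^-6.
Since Kb ≪ C₀, [OH-] ≈ √(Kb·C₀) = 9.22 × 10^-5 M.
pOH = 4.04, so pH = 14.00 − pOH = 9.96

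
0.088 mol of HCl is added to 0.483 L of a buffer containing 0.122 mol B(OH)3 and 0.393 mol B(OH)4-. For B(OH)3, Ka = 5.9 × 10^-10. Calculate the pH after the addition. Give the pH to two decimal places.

pH = 9.39

After neutralization: n(B(OH)3) = 0.21 mol, n(B(OH)4-) = 0.305 mol.
pKa = −log(5.9 × 10^-10) = 9.229
Henderson–Hasselbalch with mole ratio 0.305/0.21: pH = 9.229 + (+0.162)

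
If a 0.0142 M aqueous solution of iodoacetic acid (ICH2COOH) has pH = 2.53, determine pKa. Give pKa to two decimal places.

[H+] = 10^(-2.53) = 2.95 × 10^-3 M
At equilibrium [HA] = 0.0142 − 2.95 × 10^-3 = 1.13 × 10^-2 M
Ka = [H+][A-]/[HA] = (2.95 × 10^-3)² / 1.13 × 10^-2 = 7.70 × 10^-4
pKa = -log(7.70 × 10^-4) = 3.11

pKa = 3.11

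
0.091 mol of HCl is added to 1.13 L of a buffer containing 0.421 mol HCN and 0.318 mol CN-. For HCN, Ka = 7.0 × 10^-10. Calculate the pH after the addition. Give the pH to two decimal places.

pH = 8.80

Added H+ converts CN- to HCN: HCN → 0.512 mol, CN- → 0.227 mol.
pKa = −log(7.0 × 10^-10) = 9.155
pH = pKa + log(n_CN-/n_HCN) = 9.155 + log(0.227/0.512) = 9.155 + (-0.353)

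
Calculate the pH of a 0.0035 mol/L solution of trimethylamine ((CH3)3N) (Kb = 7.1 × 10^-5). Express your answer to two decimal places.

(CH3)3N + H2O ⇌ (CH3)3NH+ + OH-
From the ICE table, Kb = [OH-]²/(0.0035 − [OH-]) = 7.1 × 10^-5.
[OH-] is not negligible relative to C₀; solve [OH-]² + 7.1e-05·[OH-] − 2.49e-07 = 0.
[OH-] = (−Kb + √(Kb² + 4·Kb·C₀))/2 = 4.64 × 10^-4 M
pOH = 3.33, so pH = 14.00 − pOH = 10.67

pH = 10.67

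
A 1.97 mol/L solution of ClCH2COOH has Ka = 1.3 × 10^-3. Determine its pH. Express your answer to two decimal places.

pH = 1.30

ClCH2COOH ⇌ ClCH2COO- + H+
From the ICE table, Ka = [H+]²/(1.97 − [H+]) = 1.3 × 10^-3.
Neglecting [H+] in the denominator: [H+] = √(1.3 × 10^-3 × 1.97) = 5.06 × 10^-2 M
pH = −log[H+] = −log(5.06 × 10^-2) = 1.30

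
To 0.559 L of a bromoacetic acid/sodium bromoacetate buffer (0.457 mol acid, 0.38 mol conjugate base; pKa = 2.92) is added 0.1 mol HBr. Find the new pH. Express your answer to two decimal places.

pH = 2.62

Added H+ converts BrCH2COO- to BrCH2COOH: BrCH2COOH → 0.557 mol, BrCH2COO- → 0.28 mol.
pH = pKa + log([A⁻]/[HA]) = 2.92 + log(0.28/0.557) = 2.92 -0.299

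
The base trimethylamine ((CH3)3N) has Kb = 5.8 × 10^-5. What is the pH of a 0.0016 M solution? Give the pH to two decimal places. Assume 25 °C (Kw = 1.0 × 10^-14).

(CH3)3N + H2O ⇌ (CH3)3NH+ + OH-
Kb = x²/(0.0016 − x) = 5.8 × 10^-5
The 5% rule fails; solving x² + Kb·x − Kb·C₀ = 0 exactly:
x = [−5.8e-05 + √(5.8e-05² + 3.71e-07)]/2 = 2.77 × 10^-4 M
pOH = −log(2.77 × 10^-4) = 3.56; pH = 14.00 − 3.56 = 10.44

pH = 10.44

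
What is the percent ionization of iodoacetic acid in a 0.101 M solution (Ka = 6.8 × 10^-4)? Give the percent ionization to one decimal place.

ICH2COOH ⇌ ICH2COO- + H+; let x = [H+] at equilibrium.
Solve x² + 0.00068x − 6.87e-05 = 0 → x = 7.95 × 10^-3 M
% ionization = x/C₀ × 100% = 7.95 × 10^-3/0.101 × 100% = 7.9%

7.9%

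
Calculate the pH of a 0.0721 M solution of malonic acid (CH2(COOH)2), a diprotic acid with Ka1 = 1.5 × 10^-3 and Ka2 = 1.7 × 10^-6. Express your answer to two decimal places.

Since Ka1 ≫ Ka2, the first ionization dominates [H+].
Ka1 = x²/(0.0721 − x) = 1.5 × 10^-3
Solving the quadratic: x = (−Ka1 + √(Ka1² + 4·Ka1·C₀))/2 = 9.68 × 10^-3 M
pH = −log(9.68 × 10^-3) = 2.01

pH = 2.01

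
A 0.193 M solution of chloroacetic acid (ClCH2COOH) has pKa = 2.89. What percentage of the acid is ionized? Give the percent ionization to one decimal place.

7.8%

ClCH2COOH ⇌ ClCH2COO- + H+; let x = [H+] at equilibrium.
Ka = 10^(−2.89) = 1.29 × 10^-3
Ka = x²/(C₀ − x); solving the quadratic gives x = 1.51 × 10^-2 M.
Fraction ionized = 1.51 × 10^-2 / 0.193 = 0.0782 → 7.8%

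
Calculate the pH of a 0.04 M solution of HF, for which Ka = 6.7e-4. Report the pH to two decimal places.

HF ⇌ F- + H+
Ka = x²/(0.04 − x) = 6.7 × 10^-4
x is not negligible relative to C₀; solve x² + 0.00067·x − 2.68e-05 = 0.
x = (−Ka + √(Ka² + 4·Ka·C₀))/2 = 4.85 × 10^-3 M
pH = −log[H+] = −log(4.85 × 10^-3) = 2.31

pH = 2.31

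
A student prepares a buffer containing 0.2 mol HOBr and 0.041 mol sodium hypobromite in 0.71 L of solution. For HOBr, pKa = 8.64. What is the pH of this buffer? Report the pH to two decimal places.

pH = 7.95

pH = pKa + log([A⁻]/[HA]) = 8.64 + log(0.041/0.2)
pH = 8.64 + (-0.688) = 7.95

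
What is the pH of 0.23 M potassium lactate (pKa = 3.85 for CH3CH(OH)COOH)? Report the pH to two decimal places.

CH3CH(OH)COO- is the conjugate base of the weak acid CH3CH(OH)COOH.
Ka = 10^(−3.85) = 1.41 × 10^-4
Kb = Kw/Ka = 1.0×10^-14 / 1.41 × 10^-4 = 7.09 × 10^-11
Kb = [OH-]²/(0.23 − [OH-]) = 7.09 × 10^-11
Neglecting [OH-] in the denominator: [OH-] = √(7.09 × 10^-11 × 0.23) = 4.04 × 10^-6 M
pOH = 5.39, so pH = 14.00 − pOH = 8.61

pH = 8.61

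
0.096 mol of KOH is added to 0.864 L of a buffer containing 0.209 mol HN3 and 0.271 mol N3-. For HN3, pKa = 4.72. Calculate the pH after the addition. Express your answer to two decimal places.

OH- converts HN3 to N3-: HN3 → 0.113 mol, N3- → 0.367 mol.
Henderson–Hasselbalch with mole ratio 0.367/0.113: pH = 4.72 + (+0.512)

pH = 5.23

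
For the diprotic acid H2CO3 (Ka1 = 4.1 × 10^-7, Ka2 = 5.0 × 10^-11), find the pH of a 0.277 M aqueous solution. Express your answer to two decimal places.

pH = 3.47

Since Ka1 ≫ Ka2, the first ionization dominates [H+].
Ka1 = x²/(0.277 − x) = 4.1 × 10^-7
x ≈ √(4.1 × 10^-7 × 0.277) = 3.37 × 10^-4 M
pH = −log(3.37 × 10^-4) = 3.47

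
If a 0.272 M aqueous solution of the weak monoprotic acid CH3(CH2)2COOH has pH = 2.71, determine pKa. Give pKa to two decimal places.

[H+] = 10^(-2.71) = 1.95 × 10^-3 M
At equilibrium [HA] = 0.272 − 1.95 × 10^-3 = 2.70 × 10^-1 M
Ka = [H+][A-]/[HA] = (1.95 × 10^-3)² / 2.70 × 10^-1 = 1.41 × 10^-5
pKa = -log(1.41 × 10^-5) = 4.85

pKa = 4.85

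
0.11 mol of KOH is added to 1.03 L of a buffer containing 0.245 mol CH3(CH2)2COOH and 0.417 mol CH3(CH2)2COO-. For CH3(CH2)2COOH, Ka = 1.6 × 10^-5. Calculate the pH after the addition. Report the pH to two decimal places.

After neutralization: n(CH3(CH2)2COOH) = 0.135 mol, n(CH3(CH2)2COO-) = 0.527 mol.
pKa = −log(1.6 × 10^-5) = 4.796
Henderson–Hasselbalch with mole ratio 0.527/0.135: pH = 4.796 + (+0.591)

pH = 5.39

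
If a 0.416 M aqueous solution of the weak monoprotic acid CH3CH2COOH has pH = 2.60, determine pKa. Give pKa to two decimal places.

pKa = 4.82

[H+] = 10^(-2.60) = 2.51 × 10^-3 M
At equilibrium [HA] = 0.416 − 2.51 × 10^-3 = 4.13 × 10^-1 M
Ka = [H+][A-]/[HA] = (2.51 × 10^-3)² / 4.13 × 10^-1 = 1.53 × 10^-5
pKa = -log(1.53 × 10^-5) = 4.82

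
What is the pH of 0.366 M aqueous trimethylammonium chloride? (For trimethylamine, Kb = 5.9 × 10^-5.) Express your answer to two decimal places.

pH = 5.10

(CH3)3NH+ is the conjugate acid of the weak base (CH3)3N.
Ka = Kw/Kb = 1.0×10^-14 / 5.9 × 10^-5 = 1.69 × 10^-10
Ka = x²/(0.366 − x) = 1.69 × 10^-10
Assume x ≪ 0.366: x ≈ √(1.69 × 10^-10 × 0.366) = 7.86 × 10^-6 M
pH = −log(7.86 × 10^-6) = 5.10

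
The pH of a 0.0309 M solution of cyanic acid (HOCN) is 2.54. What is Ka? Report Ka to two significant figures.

[H+] = 10^(-2.54) = 2.88 × 10^-3 M
At equilibrium [HA] = 0.0309 − 2.88 × 10^-3 = 2.80 × 10^-2 M
Ka = [H+][A-]/[HA] = (2.88 × 10^-3)² / 2.80 × 10^-2 = 3.0 × 10^-4

Ka = 3.0 × 10^-4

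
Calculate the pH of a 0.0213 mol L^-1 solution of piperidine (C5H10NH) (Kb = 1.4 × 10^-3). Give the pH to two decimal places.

pH = 11.68

C5H10NH + H2O ⇌ C5H10NH2+ + OH-
From the ICE table, Kb = [OH-]²/(0.0213 − [OH-]) = 1.4 × 10^-3.
[OH-] is not negligible relative to C₀; solve [OH-]² + 0.0014·[OH-] − 2.98e-05 = 0.
[OH-] = (−Kb + √(Kb² + 4·Kb·C₀))/2 = 4.81 × 10^-3 M
pOH = 2.32, so pH = 14.00 − pOH = 11.68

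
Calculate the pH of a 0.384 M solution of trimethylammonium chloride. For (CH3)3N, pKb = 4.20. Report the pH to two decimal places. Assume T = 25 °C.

(CH3)3NH+ is the conjugate acid of the weak base (CH3)3N.
Kb = 10^(−4.20) = 6.31 × 10^-5
Ka = Kw/Kb = 1.0×10^-14 / 6.31 × 10^-5 = 1.58 × 10^-10
Ka = [H+]²/(0.384 − [H+]) = 1.58 × 10^-10
Since Ka ≪ C₀, [H+] ≈ √(Ka·C₀) = 7.79 × 10^-6 M.
Check: 0.002% ionized — well under 5%, approximation valid.
pH = −log[H+] = −log(7.79 × 10^-6) = 5.11

pH = 5.11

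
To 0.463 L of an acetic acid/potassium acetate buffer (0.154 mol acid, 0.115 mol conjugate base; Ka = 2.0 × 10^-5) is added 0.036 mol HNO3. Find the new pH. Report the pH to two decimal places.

pH = 4.32

After neutralization: n(CH3COOH) = 0.19 mol, n(CH3COO-) = 0.079 mol.
pKa = −log(2.0 × 10^-5) = 4.699
pH = pKa + log([A⁻]/[HA]) = 4.699 + log(0.079/0.19) = 4.699 -0.381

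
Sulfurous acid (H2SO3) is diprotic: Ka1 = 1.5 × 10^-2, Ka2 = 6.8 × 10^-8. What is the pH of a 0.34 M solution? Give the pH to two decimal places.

Ka1 ≫ Ka2, so treat the first dissociation as the only significant source of H+.
Ka1 = x²/(0.34 − x) = 1.5 × 10^-2
Solving the quadratic: x = (−Ka1 + √(Ka1² + 4·Ka1·C₀))/2 = 6.43 × 10^-2 M
pH = −log(6.43 × 10^-2) = 1.19

pH = 1.19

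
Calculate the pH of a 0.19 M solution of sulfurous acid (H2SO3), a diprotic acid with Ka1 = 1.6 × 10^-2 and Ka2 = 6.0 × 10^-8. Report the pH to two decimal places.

Ka1 ≫ Ka2, so treat the first dissociation as the only significant source of H+.
Ka1 = x²/(0.19 − x) = 1.6 × 10^-2
Solving the quadratic: x = (−Ka1 + √(Ka1² + 4·Ka1·C₀))/2 = 4.77 × 10^-2 M
pH = −log(4.77 × 10^-2) = 1.32

pH = 1.32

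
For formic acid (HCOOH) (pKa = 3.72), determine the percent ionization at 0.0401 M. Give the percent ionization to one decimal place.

HCOOH ⇌ HCOO- + H+; let x = [H+] at equilibrium.
Ka = 10^(−3.72) = 1.91 × 10^-4
Solve x² + 0.000191x − 7.66e-06 = 0 → x = 2.67 × 10^-3 M
% ionization = x/C₀ × 100% = 2.67 × 10^-3/0.0401 × 100% = 6.7%

6.7%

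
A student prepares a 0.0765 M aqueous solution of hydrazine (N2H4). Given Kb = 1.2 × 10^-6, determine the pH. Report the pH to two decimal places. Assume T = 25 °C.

pH = 10.48

N2H4 + H2O ⇌ N2H5+ + OH-
From the ICE table, Kb = [OH-]²/(0.0765 − [OH-]) = 1.2 × 10^-6.
Since Kb ≪ C₀, [OH-] ≈ √(Kb·C₀) = 3.03 × 10^-4 M.
([OH-]/C₀ = 0.4% < 5%, so the approximation holds.)
pOH = −log(3.03 × 10^-4) = 3.52; pH = 14.00 − 3.52 = 10.48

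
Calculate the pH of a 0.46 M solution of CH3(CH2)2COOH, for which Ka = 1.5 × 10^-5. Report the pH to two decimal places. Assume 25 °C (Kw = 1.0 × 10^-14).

CH3(CH2)2COOH ⇌ CH3(CH2)2COO- + H+
Let x = [H+] at equilibrium. Ka = x²/(0.46 − x).
Assume x ≪ 0.46: x ≈ √(1.5 × 10^-5 × 0.46) = 2.63 × 10^-3 M
(x/C₀ = 0.57% < 5%, so the approximation holds.)
pH = −log[H+] = −log(2.63 × 10^-3) = 2.58

pH = 2.58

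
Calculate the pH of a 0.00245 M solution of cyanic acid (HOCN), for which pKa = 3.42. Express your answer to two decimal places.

pH = 3.10

HOCN ⇌ OCN- + H+
Ka = 10^(−3.42) = 3.80 × 10^-4
Ka = x²/(0.00245 − x) = 3.80 × 10^-4
Here C₀/Ka ≈ 6.45, so the small-x approximation fails. Use the quadratic:
x = (−Ka + √(Ka² + 4·Ka·C₀))/2 = 7.93 × 10^-4 M
pH = −log(7.93 × 10^-4) = 3.10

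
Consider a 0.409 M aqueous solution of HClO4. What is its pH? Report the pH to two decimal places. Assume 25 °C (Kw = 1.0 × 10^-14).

HClO4 is a strong acid and dissociates completely, so [H+] = 0.409 M.
pH = -log(0.409) = 0.39

pH = 0.39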